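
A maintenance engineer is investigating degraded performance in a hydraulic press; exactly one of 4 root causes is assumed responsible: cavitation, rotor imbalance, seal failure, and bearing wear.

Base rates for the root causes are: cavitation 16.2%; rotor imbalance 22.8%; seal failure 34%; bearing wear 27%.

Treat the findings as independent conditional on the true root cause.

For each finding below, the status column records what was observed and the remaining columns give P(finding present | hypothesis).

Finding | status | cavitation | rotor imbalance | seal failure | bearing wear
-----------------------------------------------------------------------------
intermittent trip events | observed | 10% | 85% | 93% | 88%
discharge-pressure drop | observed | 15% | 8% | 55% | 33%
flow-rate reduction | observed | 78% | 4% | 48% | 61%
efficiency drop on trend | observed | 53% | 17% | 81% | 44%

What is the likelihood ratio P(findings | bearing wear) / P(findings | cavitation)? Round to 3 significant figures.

12.6

Joint likelihood of the evidence pattern under each hypothesis:
  bearing wear: 0.88 × 0.33 × 0.61 × 0.44 = 0.077943
  cavitation: 0.10 × 0.15 × 0.78 × 0.53 = 0.006201
Bayes factor = 0.077943 / 0.006201 ≈ 12.6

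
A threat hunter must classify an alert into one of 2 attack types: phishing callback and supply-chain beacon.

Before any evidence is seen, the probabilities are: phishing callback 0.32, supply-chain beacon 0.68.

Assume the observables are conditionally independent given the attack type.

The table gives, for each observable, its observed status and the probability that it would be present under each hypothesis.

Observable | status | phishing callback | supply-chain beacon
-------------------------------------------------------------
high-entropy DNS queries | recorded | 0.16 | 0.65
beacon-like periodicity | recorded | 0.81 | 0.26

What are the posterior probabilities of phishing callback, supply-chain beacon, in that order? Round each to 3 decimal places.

0.265, 0.735

For each hypothesis, the unnormalized posterior weight is prior × product of the observable likelihoods:
  phishing callback: 0.32 × 0.16 × 0.81 = 0.041472
  supply-chain beacon: 0.68 × 0.65 × 0.26 = 0.11492
Marginal likelihood of the evidence = 0.15639.
P(phishing callback | evidence) = 0.041472 / 0.15639 ≈ 0.265
P(supply-chain beacon | evidence) = 0.11492 / 0.15639 ≈ 0.735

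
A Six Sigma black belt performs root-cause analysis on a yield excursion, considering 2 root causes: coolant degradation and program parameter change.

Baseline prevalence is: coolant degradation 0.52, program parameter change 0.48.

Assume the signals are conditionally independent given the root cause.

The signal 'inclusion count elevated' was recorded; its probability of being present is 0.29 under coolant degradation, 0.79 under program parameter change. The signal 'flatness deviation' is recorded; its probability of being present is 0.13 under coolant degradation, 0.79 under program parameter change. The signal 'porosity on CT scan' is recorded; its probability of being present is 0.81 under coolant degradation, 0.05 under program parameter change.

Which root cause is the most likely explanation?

Multiply each prior by the joint likelihood of the signal pattern:
  coolant degradation: 0.52 × 0.29 × 0.13 × 0.81 = 0.015879
  program parameter change: 0.48 × 0.79 × 0.79 × 0.05 = 0.014978
Normalizing constant Z = 0.015879 + 0.014978 = 0.030858.
P(coolant degradation | evidence) ≈ 0.015879 / 0.030858 ≈ 0.515
P(program parameter change | evidence) ≈ 0.014978 / 0.030858 ≈ 0.485
The largest is 0.515, so coolant degradation is most probable.

coolant degradation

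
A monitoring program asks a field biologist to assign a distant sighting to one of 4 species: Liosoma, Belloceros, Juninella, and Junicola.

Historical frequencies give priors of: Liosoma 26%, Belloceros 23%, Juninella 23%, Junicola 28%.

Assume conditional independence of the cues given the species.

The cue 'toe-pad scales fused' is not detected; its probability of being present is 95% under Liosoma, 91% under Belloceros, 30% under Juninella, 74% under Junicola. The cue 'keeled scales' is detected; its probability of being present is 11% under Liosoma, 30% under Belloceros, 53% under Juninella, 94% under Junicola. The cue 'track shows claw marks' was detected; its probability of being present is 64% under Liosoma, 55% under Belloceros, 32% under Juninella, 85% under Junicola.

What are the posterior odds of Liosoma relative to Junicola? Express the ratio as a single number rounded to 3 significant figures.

Unnormalized posterior weight (prior times the cue likelihoods) for each of the two hypotheses (using 1 − P(present | H) for each absent cue):
  Liosoma: 0.26 × (1 − 0.95) × 0.11 × 0.64 = 0.0009152
  Junicola: 0.28 × (1 − 0.74) × 0.94 × 0.85 = 0.058167
Odds(Liosoma : Junicola) = 0.0009152 / 0.058167 ≈ 0.0157.

0.0157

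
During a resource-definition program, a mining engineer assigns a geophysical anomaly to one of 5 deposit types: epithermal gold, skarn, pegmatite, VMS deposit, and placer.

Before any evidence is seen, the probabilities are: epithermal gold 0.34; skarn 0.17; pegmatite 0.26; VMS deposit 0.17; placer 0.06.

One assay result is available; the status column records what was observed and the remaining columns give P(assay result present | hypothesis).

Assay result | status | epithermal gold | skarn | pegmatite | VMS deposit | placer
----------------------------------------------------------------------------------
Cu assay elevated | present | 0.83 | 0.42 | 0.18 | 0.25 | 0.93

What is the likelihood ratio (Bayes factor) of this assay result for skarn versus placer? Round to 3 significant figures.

0.452

Likelihood of this assay result under each hypothesis:
  skarn: 0.42
  placer: 0.93
Bayes factor = 0.42 / 0.93 ≈ 0.452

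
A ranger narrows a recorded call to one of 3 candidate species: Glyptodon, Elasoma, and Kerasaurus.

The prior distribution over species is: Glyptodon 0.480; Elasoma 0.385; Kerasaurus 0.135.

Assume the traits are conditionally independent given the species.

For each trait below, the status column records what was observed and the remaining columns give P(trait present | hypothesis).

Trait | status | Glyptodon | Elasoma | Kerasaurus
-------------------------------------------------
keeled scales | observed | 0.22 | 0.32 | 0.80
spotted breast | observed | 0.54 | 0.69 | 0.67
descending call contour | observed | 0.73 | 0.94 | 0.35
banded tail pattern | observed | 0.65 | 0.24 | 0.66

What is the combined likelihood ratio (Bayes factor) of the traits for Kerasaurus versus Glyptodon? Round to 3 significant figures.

2.20

The Bayes factor is the ratio of the joint likelihoods of the trait pattern under the two hypotheses.
  Kerasaurus: 0.80 × 0.67 × 0.35 × 0.66 = 0.12382
  Glyptodon: 0.22 × 0.54 × 0.73 × 0.65 = 0.056371
Bayes factor = 0.12382 / 0.056371 ≈ 2.20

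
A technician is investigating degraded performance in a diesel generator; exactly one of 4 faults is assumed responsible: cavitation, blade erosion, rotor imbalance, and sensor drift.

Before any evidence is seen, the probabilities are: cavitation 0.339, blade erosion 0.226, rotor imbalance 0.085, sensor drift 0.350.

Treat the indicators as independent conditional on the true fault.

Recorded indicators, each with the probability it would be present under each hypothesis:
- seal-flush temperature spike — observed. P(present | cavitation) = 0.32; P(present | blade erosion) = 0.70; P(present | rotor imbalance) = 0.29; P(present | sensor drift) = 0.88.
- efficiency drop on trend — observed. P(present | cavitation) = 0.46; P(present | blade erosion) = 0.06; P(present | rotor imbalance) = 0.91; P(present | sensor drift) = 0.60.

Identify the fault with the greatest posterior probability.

sensor drift

For each hypothesis, the unnormalized posterior weight is prior × product of the indicator likelihoods:
  cavitation: 0.339 × 0.32 × 0.46 = 0.049901
  blade erosion: 0.226 × 0.70 × 0.06 = 0.009492
  rotor imbalance: 0.085 × 0.29 × 0.91 = 0.022432
  sensor drift: 0.350 × 0.88 × 0.60 = 0.1848
Normalizing constant Z = 0.049901 + 0.009492 + 0.022432 + 0.1848 = 0.26662.
P(cavitation | evidence) ≈ 0.049901 / 0.26662 ≈ 0.187
P(blade erosion | evidence) ≈ 0.009492 / 0.26662 ≈ 0.036
P(rotor imbalance | evidence) ≈ 0.022432 / 0.26662 ≈ 0.084
P(sensor drift | evidence) ≈ 0.1848 / 0.26662 ≈ 0.693
The largest is 0.693, so sensor drift is most probable.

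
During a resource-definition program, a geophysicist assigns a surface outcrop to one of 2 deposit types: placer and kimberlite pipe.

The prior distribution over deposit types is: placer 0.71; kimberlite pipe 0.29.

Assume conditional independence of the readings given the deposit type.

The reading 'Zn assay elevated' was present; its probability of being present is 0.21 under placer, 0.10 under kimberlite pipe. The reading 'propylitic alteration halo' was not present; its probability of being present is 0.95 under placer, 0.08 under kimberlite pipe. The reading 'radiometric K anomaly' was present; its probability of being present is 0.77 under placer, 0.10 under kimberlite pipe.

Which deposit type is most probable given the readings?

For each hypothesis, the unnormalized posterior weight is prior × product of the reading likelihoods (using 1 − P(present | H) for each absent reading):
  placer: 0.71 × 0.21 × (1 − 0.95) × 0.77 = 0.0057404
  kimberlite pipe: 0.29 × 0.10 × (1 − 0.08) × 0.10 = 0.002668
Marginal likelihood of the evidence = 0.0084084.
P(placer | evidence) ≈ 0.0057404 / 0.0084084 ≈ 0.683
P(kimberlite pipe | evidence) ≈ 0.002668 / 0.0084084 ≈ 0.317
The largest is 0.683, so placer is most probable.

placer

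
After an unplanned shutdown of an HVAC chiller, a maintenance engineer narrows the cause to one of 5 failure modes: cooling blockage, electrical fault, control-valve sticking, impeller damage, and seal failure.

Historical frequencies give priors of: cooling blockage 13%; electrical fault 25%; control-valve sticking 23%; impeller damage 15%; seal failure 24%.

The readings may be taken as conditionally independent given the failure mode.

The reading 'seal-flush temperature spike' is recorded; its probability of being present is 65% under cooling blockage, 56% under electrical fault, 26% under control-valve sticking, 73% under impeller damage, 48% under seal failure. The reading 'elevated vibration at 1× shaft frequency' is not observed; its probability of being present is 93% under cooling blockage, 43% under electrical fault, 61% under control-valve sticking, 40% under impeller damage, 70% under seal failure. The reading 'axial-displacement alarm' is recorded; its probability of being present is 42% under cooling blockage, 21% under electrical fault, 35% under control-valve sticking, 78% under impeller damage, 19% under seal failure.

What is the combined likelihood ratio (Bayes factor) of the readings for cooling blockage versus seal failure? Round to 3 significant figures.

0.698

Joint likelihood of the reading pattern under each hypothesis (using 1 − P(present | H) for each absent reading):
  cooling blockage: 0.65 × (1 − 0.93) × 0.42 = 0.01911
  seal failure: 0.48 × (1 − 0.70) × 0.19 = 0.02736
Bayes factor = 0.01911 / 0.02736 ≈ 0.698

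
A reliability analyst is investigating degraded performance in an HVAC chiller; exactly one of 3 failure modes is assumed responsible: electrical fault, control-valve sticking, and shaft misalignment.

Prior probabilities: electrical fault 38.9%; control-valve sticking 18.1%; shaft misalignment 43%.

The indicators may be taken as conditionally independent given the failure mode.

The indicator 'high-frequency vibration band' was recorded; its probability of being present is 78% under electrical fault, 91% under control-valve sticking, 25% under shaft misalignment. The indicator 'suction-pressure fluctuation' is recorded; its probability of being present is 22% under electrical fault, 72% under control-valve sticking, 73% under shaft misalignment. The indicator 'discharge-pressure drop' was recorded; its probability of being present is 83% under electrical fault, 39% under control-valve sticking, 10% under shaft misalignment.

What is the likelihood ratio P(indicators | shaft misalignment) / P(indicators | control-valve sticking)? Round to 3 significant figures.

Joint likelihood of the indicator pattern under each hypothesis:
  shaft misalignment: 0.25 × 0.73 × 0.10 = 0.01825
  control-valve sticking: 0.91 × 0.72 × 0.39 = 0.25553
Bayes factor = 0.01825 / 0.25553 ≈ 0.0714

0.0714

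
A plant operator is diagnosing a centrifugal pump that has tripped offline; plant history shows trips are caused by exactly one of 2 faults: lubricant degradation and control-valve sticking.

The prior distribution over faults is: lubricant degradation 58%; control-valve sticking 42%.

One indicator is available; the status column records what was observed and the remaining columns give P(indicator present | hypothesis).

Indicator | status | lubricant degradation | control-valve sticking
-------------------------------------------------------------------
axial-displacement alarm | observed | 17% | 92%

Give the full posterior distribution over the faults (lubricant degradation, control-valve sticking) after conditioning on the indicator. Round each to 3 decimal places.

By Bayes' rule, the unnormalized weight for each hypothesis is prior × likelihood:
  lubricant degradation: 0.58 × 0.17 = 0.0986
  control-valve sticking: 0.42 × 0.92 = 0.3864
Normalizing constant Z = 0.0986 + 0.3864 = 0.485.
P(lubricant degradation | evidence) = 0.0986 / 0.485 ≈ 0.203
P(control-valve sticking | evidence) = 0.3864 / 0.485 ≈ 0.797

0.203, 0.797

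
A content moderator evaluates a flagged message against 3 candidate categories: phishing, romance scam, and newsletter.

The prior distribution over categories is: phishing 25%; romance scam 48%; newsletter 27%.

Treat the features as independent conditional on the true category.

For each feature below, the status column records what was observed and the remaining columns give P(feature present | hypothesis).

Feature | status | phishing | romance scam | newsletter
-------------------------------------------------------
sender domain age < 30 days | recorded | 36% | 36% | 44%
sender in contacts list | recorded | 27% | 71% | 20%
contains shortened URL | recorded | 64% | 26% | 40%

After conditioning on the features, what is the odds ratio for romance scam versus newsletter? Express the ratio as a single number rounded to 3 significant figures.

The normalizing constant cancels in an odds ratio, so compute prior × likelihood for the two hypotheses only:
  romance scam: 0.48 × 0.36 × 0.71 × 0.26 = 0.031899
  newsletter: 0.27 × 0.44 × 0.20 × 0.40 = 0.009504
Posterior odds = 0.031899 / 0.009504 ≈ 3.36.

3.36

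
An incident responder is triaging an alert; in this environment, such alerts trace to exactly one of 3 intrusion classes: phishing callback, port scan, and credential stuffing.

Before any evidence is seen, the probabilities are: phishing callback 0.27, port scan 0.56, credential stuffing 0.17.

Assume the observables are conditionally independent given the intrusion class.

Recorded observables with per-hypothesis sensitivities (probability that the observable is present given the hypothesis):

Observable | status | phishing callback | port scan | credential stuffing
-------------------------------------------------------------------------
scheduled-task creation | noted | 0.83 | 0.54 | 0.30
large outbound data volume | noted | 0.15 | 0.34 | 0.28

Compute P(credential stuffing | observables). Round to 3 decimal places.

For each hypothesis, the unnormalized posterior weight is prior × product of the observable likelihoods:
  phishing callback: 0.27 × 0.83 × 0.15 = 0.033615
  port scan: 0.56 × 0.54 × 0.34 = 0.10282
  credential stuffing: 0.17 × 0.30 × 0.28 = 0.01428
Normalizing constant Z = 0.033615 + 0.10282 + 0.01428 = 0.15071.
P(credential stuffing | evidence) = 0.01428 / 0.15071 ≈ 0.095.

0.095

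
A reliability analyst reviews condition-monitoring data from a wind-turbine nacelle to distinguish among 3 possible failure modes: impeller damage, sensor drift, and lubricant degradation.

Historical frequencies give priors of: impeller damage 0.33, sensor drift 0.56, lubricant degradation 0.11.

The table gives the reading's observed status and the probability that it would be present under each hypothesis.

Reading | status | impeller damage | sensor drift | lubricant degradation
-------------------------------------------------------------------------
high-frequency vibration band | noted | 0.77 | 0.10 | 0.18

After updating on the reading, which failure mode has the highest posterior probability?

Multiply each prior by the likelihood of the reading:
  impeller damage: 0.33 × 0.77 = 0.2541
  sensor drift: 0.56 × 0.10 = 0.056
  lubricant degradation: 0.11 × 0.18 = 0.0198
Normalizing constant Z = 0.2541 + 0.056 + 0.0198 = 0.3299.
P(impeller damage | evidence) ≈ 0.2541 / 0.3299 ≈ 0.770
P(sensor drift | evidence) ≈ 0.056 / 0.3299 ≈ 0.170
P(lubricant degradation | evidence) ≈ 0.0198 / 0.3299 ≈ 0.060
The largest is 0.770, so impeller damage is most probable.

impeller damage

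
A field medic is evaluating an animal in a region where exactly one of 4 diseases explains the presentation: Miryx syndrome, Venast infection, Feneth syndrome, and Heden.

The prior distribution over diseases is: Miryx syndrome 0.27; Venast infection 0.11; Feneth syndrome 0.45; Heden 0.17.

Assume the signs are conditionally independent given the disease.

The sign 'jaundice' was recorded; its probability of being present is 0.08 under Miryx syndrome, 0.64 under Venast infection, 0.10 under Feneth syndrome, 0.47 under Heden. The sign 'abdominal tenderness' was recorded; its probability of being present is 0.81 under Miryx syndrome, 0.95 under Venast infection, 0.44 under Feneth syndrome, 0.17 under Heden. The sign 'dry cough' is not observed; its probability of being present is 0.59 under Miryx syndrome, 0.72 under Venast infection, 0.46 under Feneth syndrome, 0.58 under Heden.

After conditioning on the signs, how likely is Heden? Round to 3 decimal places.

For each hypothesis, the unnormalized posterior weight is prior × product of the sign likelihoods (using 1 − P(present | H) for each absent sign):
  Miryx syndrome: 0.27 × 0.08 × 0.81 × (1 − 0.59) = 0.0071734
  Venast infection: 0.11 × 0.64 × 0.95 × (1 − 0.72) = 0.018726
  Feneth syndrome: 0.45 × 0.10 × 0.44 × (1 − 0.46) = 0.010692
  Heden: 0.17 × 0.47 × 0.17 × (1 − 0.58) = 0.0057049
Marginal likelihood of the evidence = 0.042297.
P(Heden | evidence) = 0.0057049 / 0.042297 ≈ 0.135.

0.135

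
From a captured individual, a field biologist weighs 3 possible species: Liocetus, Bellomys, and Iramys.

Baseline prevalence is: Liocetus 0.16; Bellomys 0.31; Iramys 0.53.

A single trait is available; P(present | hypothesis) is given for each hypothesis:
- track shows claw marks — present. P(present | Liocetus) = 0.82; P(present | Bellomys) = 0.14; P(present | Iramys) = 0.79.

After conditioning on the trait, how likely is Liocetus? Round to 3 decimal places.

For each hypothesis, the unnormalized posterior weight is prior × likelihood:
  Liocetus: 0.16 × 0.82 = 0.1312
  Bellomys: 0.31 × 0.14 = 0.0434
  Iramys: 0.53 × 0.79 = 0.4187
Normalizing constant Z = 0.1312 + 0.0434 + 0.4187 = 0.5933.
P(Liocetus | evidence) = 0.1312 / 0.5933 ≈ 0.221.

0.221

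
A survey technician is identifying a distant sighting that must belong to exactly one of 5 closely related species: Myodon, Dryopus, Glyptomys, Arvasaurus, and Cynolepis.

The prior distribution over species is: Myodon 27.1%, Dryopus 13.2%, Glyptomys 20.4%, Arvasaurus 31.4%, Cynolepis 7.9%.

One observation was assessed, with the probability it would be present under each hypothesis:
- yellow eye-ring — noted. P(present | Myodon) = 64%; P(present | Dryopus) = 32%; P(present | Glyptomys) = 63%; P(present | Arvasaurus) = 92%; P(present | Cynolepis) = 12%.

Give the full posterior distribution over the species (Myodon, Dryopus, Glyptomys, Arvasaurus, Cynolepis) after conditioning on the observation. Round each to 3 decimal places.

0.270, 0.066, 0.200, 0.450, 0.015

By Bayes' rule, the unnormalized weight for each hypothesis is prior × likelihood:
  Myodon: 0.271 × 0.64 = 0.17344
  Dryopus: 0.132 × 0.32 = 0.04224
  Glyptomys: 0.204 × 0.63 = 0.12852
  Arvasaurus: 0.314 × 0.92 = 0.28888
  Cynolepis: 0.079 × 0.12 = 0.00948
Normalizing constant Z = 0.17344 + 0.04224 + 0.12852 + 0.28888 + 0.00948 = 0.64256.
P(Myodon | evidence) = 0.17344 / 0.64256 ≈ 0.270
P(Dryopus | evidence) = 0.04224 / 0.64256 ≈ 0.066
P(Glyptomys | evidence) = 0.12852 / 0.64256 ≈ 0.200
P(Arvasaurus | evidence) = 0.28888 / 0.64256 ≈ 0.450
P(Cynolepis | evidence) = 0.00948 / 0.64256 ≈ 0.015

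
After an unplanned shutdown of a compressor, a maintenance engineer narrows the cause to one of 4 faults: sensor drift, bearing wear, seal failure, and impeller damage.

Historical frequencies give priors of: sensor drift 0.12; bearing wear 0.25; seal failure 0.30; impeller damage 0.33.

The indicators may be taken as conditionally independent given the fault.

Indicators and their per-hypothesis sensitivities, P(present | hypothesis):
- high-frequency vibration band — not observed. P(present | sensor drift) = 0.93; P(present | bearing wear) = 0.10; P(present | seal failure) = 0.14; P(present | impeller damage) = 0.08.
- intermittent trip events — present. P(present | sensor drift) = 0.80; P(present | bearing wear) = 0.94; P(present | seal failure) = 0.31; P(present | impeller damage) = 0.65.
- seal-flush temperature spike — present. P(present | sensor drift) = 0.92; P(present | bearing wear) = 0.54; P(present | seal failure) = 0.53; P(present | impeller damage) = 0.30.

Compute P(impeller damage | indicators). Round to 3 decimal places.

0.267

Multiply each prior by the joint likelihood of the indicator pattern (using 1 − P(present | H) for each absent indicator):
  sensor drift: 0.12 × (1 − 0.93) × 0.80 × 0.92 = 0.0061824
  bearing wear: 0.25 × (1 − 0.10) × 0.94 × 0.54 = 0.11421
  seal failure: 0.30 × (1 − 0.14) × 0.31 × 0.53 = 0.042389
  impeller damage: 0.33 × (1 − 0.08) × 0.65 × 0.30 = 0.059202
The unnormalized weights sum to 0.22198.
P(impeller damage | evidence) = 0.059202 / 0.22198 ≈ 0.267.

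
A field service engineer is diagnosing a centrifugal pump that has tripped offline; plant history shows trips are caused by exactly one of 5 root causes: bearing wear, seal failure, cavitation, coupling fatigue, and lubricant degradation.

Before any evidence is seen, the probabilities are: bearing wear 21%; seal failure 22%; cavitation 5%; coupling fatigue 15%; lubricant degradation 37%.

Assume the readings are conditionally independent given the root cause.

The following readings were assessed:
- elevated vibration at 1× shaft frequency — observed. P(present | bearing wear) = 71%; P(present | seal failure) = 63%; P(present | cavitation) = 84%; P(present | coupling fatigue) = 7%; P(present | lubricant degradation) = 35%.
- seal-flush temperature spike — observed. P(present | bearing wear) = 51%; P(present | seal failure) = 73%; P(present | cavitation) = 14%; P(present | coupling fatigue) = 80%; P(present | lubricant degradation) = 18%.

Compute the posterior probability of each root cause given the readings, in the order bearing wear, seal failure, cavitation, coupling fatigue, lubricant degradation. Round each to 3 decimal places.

0.354, 0.471, 0.027, 0.039, 0.109

Multiply each prior by the joint likelihood of the reading pattern:
  bearing wear: 0.21 × 0.71 × 0.51 = 0.076041
  seal failure: 0.22 × 0.63 × 0.73 = 0.10118
  cavitation: 0.05 × 0.84 × 0.14 = 0.00588
  coupling fatigue: 0.15 × 0.07 × 0.80 = 0.0084
  lubricant degradation: 0.37 × 0.35 × 0.18 = 0.02331
Normalizing constant Z = 0.076041 + 0.10118 + 0.00588 + 0.0084 + 0.02331 = 0.21481.
P(bearing wear | evidence) = 0.076041 / 0.21481 ≈ 0.354
P(seal failure | evidence) = 0.10118 / 0.21481 ≈ 0.471
P(cavitation | evidence) = 0.00588 / 0.21481 ≈ 0.027
P(coupling fatigue | evidence) = 0.0084 / 0.21481 ≈ 0.039
P(lubricant degradation | evidence) = 0.02331 / 0.21481 ≈ 0.109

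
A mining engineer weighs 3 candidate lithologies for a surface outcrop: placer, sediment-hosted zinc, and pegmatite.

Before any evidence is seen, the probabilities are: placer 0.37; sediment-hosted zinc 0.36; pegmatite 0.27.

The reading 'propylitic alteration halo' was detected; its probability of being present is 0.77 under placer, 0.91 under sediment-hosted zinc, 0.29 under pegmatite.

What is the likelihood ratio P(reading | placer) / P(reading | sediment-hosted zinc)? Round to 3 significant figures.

The Bayes factor is the ratio of the two likelihoods.
  placer: 0.77
  sediment-hosted zinc: 0.91
Bayes factor = 0.77 / 0.91 ≈ 0.846

0.846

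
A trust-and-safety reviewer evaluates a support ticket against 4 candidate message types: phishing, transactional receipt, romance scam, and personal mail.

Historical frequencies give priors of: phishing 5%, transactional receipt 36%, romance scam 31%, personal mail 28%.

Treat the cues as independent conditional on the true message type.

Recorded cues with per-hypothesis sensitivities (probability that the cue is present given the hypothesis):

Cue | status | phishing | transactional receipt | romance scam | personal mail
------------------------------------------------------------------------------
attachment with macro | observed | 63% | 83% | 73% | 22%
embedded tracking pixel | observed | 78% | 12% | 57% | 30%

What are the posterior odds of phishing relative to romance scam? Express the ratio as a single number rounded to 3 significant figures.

0.190

Unnormalized posterior weight (prior times the cue likelihoods) for each of the two hypotheses:
  phishing: 0.05 × 0.63 × 0.78 = 0.02457
  romance scam: 0.31 × 0.73 × 0.57 = 0.12899
Odds(phishing : romance scam) = 0.02457 / 0.12899 ≈ 0.190.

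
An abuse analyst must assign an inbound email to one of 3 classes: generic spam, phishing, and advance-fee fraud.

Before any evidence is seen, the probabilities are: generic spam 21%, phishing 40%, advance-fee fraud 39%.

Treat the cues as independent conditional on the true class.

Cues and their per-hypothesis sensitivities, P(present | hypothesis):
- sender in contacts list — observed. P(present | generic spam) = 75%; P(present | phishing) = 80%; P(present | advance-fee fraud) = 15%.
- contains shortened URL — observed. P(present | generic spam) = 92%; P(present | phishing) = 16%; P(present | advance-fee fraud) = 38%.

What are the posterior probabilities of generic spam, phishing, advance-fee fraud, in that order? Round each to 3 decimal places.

0.664, 0.235, 0.102

Multiply each prior by the joint likelihood of the cue pattern:
  generic spam: 0.21 × 0.75 × 0.92 = 0.1449
  phishing: 0.40 × 0.80 × 0.16 = 0.0512
  advance-fee fraud: 0.39 × 0.15 × 0.38 = 0.02223
Marginal likelihood of the evidence = 0.21833.
P(generic spam | evidence) = 0.1449 / 0.21833 ≈ 0.664
P(phishing | evidence) = 0.0512 / 0.21833 ≈ 0.235
P(advance-fee fraud | evidence) = 0.02223 / 0.21833 ≈ 0.102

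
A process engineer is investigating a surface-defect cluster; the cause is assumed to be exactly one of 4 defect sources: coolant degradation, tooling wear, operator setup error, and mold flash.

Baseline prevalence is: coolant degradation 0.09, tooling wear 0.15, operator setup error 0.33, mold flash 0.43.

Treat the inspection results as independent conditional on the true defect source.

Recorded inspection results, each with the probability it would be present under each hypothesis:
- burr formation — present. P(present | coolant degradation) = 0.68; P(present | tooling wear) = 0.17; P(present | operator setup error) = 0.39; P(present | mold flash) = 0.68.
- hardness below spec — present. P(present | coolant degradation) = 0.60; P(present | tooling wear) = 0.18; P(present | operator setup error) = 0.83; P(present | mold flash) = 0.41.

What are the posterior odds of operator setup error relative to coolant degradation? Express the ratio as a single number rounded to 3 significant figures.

2.91

The normalizing constant cancels in an odds ratio, so compute prior × likelihood for the two hypotheses only:
  operator setup error: 0.33 × 0.39 × 0.83 = 0.10682
  coolant degradation: 0.09 × 0.68 × 0.60 = 0.03672
Posterior odds = 0.10682 / 0.03672 ≈ 2.91.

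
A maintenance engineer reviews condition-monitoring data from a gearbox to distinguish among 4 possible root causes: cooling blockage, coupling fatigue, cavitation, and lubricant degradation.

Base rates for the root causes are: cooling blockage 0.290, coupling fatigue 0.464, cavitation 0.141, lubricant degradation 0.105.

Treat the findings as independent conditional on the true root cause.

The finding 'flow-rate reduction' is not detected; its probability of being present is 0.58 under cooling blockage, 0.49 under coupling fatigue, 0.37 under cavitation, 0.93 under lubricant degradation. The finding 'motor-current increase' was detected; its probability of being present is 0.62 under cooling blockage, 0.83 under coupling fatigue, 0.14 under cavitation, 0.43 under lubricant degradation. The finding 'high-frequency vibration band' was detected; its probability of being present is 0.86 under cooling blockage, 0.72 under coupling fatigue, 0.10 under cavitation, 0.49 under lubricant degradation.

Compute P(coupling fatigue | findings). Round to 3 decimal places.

For each hypothesis, the unnormalized posterior weight is prior × product of the finding likelihoods (using 1 − P(present | H) for each absent finding):
  cooling blockage: 0.290 × (1 − 0.58) × 0.62 × 0.86 = 0.064944
  coupling fatigue: 0.464 × (1 − 0.49) × 0.83 × 0.72 = 0.14142
  cavitation: 0.141 × (1 − 0.37) × 0.14 × 0.10 = 0.0012436
  lubricant degradation: 0.105 × (1 − 0.93) × 0.43 × 0.49 = 0.0015486
The unnormalized weights sum to 0.20915.
P(coupling fatigue | evidence) = 0.14142 / 0.20915 ≈ 0.676.

0.676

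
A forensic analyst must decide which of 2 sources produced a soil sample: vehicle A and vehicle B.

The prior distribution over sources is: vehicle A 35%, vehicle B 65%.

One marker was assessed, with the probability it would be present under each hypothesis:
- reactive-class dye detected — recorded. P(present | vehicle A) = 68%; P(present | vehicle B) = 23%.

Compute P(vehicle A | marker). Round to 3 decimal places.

By Bayes' rule, the unnormalized weight for each hypothesis is prior × likelihood:
  vehicle A: 0.35 × 0.68 = 0.238
  vehicle B: 0.65 × 0.23 = 0.1495
The unnormalized weights sum to 0.3875.
P(vehicle A | evidence) = 0.238 / 0.3875 ≈ 0.614.

0.614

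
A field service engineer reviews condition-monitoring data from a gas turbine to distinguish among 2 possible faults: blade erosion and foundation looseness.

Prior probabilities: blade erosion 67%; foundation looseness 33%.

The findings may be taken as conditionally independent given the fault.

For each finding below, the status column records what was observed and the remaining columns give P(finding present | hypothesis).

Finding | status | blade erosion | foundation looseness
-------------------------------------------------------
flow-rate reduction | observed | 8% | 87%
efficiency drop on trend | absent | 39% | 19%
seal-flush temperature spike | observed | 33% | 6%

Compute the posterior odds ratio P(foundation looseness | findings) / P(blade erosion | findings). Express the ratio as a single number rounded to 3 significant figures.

The normalizing constant cancels in an odds ratio, so compute prior × likelihood for the two hypotheses only (using 1 − P(present | H) for each absent finding):
  foundation looseness: 0.33 × 0.87 × (1 − 0.19) × 0.06 = 0.013953
  blade erosion: 0.67 × 0.08 × (1 − 0.39) × 0.33 = 0.01079
Odds(foundation looseness : blade erosion) = 0.013953 / 0.01079 ≈ 1.29.

1.29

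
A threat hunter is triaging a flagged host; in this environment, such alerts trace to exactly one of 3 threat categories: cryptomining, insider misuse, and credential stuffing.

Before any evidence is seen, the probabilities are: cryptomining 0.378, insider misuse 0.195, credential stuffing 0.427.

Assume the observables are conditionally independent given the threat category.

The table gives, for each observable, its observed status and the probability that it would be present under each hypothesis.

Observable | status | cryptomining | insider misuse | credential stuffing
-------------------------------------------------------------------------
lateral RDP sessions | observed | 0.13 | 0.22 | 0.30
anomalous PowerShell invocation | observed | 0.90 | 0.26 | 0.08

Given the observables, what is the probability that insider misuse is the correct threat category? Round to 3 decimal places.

By Bayes' rule with conditional independence, the unnormalized weight for each hypothesis is prior × ∏ likelihoods:
  cryptomining: 0.378 × 0.13 × 0.90 = 0.044226
  insider misuse: 0.195 × 0.22 × 0.26 = 0.011154
  credential stuffing: 0.427 × 0.30 × 0.08 = 0.010248
Normalizing constant Z = 0.044226 + 0.011154 + 0.010248 = 0.065628.
P(insider misuse | evidence) = 0.011154 / 0.065628 ≈ 0.170.

0.170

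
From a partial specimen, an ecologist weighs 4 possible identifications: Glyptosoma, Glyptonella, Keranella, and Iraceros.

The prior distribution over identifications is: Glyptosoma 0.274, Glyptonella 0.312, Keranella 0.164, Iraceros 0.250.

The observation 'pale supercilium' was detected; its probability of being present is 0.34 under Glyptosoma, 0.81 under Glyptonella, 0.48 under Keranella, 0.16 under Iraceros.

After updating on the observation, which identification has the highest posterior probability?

Multiply each prior by the likelihood of the observation:
  Glyptosoma: 0.274 × 0.34 = 0.09316
  Glyptonella: 0.312 × 0.81 = 0.25272
  Keranella: 0.164 × 0.48 = 0.07872
  Iraceros: 0.250 × 0.16 = 0.04
Marginal likelihood of the evidence = 0.4646.
P(Glyptosoma | evidence) ≈ 0.09316 / 0.4646 ≈ 0.201
P(Glyptonella | evidence) ≈ 0.25272 / 0.4646 ≈ 0.544
P(Keranella | evidence) ≈ 0.07872 / 0.4646 ≈ 0.169
P(Iraceros | evidence) ≈ 0.04 / 0.4646 ≈ 0.086
The largest is 0.544, so Glyptonella is most probable.

Glyptonella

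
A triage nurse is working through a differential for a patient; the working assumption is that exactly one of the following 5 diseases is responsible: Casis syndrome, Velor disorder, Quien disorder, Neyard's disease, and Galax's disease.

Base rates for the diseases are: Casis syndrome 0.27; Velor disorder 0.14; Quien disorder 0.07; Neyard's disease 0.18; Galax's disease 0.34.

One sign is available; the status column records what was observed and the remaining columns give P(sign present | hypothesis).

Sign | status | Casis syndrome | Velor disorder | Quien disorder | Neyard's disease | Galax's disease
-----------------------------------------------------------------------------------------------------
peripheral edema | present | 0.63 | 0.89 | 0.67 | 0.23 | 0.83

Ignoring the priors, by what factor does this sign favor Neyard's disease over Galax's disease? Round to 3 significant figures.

0.277

Likelihood of this sign under each hypothesis:
  Neyard's disease: 0.23
  Galax's disease: 0.83
Bayes factor = 0.23 / 0.83 ≈ 0.277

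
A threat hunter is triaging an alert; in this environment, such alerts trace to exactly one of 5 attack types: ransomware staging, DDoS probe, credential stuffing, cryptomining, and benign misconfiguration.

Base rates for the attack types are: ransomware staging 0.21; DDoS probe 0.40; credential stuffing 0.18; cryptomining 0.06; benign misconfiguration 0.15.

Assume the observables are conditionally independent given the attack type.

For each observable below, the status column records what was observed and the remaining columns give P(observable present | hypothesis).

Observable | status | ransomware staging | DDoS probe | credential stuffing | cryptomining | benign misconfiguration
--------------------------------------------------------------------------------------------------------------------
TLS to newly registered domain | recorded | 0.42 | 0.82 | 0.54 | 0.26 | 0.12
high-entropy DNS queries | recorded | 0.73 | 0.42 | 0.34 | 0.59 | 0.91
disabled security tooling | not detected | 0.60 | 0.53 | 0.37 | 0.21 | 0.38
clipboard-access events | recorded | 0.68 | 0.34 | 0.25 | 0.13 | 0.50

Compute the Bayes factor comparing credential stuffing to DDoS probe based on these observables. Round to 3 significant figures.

0.525

Joint likelihood of the observable pattern under each hypothesis (using 1 − P(present | H) for each absent observable):
  credential stuffing: 0.54 × 0.34 × (1 − 0.37) × 0.25 = 0.028917
  DDoS probe: 0.82 × 0.42 × (1 − 0.53) × 0.34 = 0.055035
Bayes factor = 0.028917 / 0.055035 ≈ 0.525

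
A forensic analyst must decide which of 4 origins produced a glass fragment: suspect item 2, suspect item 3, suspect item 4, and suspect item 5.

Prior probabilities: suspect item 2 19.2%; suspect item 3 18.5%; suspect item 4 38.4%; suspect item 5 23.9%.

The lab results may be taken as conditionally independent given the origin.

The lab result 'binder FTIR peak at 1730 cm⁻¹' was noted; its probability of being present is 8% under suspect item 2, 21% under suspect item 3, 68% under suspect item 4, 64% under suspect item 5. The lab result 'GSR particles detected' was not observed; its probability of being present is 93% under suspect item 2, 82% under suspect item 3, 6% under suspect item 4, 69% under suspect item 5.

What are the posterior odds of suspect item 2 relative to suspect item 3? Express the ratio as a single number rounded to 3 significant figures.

0.154

Unnormalized posterior weight (prior times the lab result likelihoods) for each of the two hypotheses (using 1 − P(present | H) for each absent lab result):
  suspect item 2: 0.192 × 0.08 × (1 − 0.93) = 0.0010752
  suspect item 3: 0.185 × 0.21 × (1 − 0.82) = 0.006993
Odds(suspect item 2 : suspect item 3) = 0.0010752 / 0.006993 ≈ 0.154.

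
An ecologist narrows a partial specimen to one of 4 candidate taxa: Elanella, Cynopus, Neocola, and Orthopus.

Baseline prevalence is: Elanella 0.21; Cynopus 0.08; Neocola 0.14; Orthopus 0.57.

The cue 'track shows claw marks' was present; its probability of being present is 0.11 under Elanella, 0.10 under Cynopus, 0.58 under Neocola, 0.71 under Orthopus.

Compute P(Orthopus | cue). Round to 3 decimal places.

0.783

For each hypothesis, the unnormalized posterior weight is prior × likelihood:
  Elanella: 0.21 × 0.11 = 0.0231
  Cynopus: 0.08 × 0.10 = 0.008
  Neocola: 0.14 × 0.58 = 0.0812
  Orthopus: 0.57 × 0.71 = 0.4047
The unnormalized weights sum to 0.517.
P(Orthopus | evidence) = 0.4047 / 0.517 ≈ 0.783.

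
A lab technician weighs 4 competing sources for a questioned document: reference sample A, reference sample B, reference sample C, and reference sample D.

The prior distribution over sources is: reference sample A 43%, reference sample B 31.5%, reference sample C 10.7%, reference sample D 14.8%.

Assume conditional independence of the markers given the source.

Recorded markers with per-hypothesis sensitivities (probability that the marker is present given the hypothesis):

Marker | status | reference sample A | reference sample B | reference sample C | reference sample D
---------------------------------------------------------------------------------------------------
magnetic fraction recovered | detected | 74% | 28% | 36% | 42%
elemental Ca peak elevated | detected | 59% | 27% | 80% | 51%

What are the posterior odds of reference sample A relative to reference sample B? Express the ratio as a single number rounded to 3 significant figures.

7.88

Unnormalized posterior weight (prior times the marker likelihoods) for each of the two hypotheses:
  reference sample A: 0.430 × 0.74 × 0.59 = 0.18774
  reference sample B: 0.315 × 0.28 × 0.27 = 0.023814
Posterior odds = 0.18774 / 0.023814 ≈ 7.88.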